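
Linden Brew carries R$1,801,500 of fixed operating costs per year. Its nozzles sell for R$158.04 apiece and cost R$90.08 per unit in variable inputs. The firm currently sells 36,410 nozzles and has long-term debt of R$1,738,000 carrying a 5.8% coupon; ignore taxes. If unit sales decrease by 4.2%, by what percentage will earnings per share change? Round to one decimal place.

Total contribution margin = 36,410 × R$67.96 = R$2,474,423.60.
EBIT = R$2,474,423.60 − R$1,801,500 = R$672,923.60.
After interest of R$100,804.00, pre-tax earnings = R$572,119.60.
DCL = total CM / (EBIT − I) = R$2,474,423.60 / R$572,119.60 = 4.3250.
%ΔEPS = DCL × %ΔSales = 4.3250 × -4.2% = -18.2%.

-18.2%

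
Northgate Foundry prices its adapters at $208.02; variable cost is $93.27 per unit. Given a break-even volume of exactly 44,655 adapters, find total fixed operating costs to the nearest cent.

$5,124,161.25

Contribution margin per unit = $208.02 − $93.27 = $114.75.
Since BE = FC / CM, FC = 44,655 × $114.75 = $5,124,161.25.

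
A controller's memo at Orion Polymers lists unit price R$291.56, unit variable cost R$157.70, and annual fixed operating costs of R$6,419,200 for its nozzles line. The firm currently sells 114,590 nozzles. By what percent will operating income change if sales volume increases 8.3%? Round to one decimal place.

Total contribution margin = 114,590 × R$133.86 = R$15,339,017.40.
Operating income = contribution − fixed costs = R$15,339,017.40 − R$6,419,200 = R$8,919,817.40.
So DOL = total CM / EBIT = R$15,339,017.40 / R$8,919,817.40 = 1.7197.
So EBIT moves 1.7197 × (+8.3%) = +14.3%.

+14.3%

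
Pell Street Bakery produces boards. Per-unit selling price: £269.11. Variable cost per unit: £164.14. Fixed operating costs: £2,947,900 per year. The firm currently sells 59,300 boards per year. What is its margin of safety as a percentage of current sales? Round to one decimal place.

Each unit contributes £269.11 − £164.14 = £104.97. Break-even units = £2,947,900 ÷ £104.97 = 28,083.26; break-even revenue = 28,083.26 × £269.11 = £7,557,486.61.
Actual sales revenue = 59,300 × £269.11 = £15,958,223.00.
Margin of safety = (£15,958,223.00 − £7,557,486.61) ÷ £15,958,223.00 = 52.6%.

52.6%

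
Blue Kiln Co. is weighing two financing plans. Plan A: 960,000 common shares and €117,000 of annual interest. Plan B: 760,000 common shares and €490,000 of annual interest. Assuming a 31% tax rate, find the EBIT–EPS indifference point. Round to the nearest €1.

€1,907,400

At indifference, (EBIT − 117,000)(1 − t)/960,000 = (EBIT − 490,000)(1 − t)/760,000.
Cancelling (1 − t) and cross-multiplying: 760,000·(EBIT − 117,000) = 960,000·(EBIT − 490,000).
Solving, EBIT = (490,000·960,000 − 117,000·760,000) / (960,000 − 760,000) = 381,480,000,000 / 200,000 = 1,907,400.00.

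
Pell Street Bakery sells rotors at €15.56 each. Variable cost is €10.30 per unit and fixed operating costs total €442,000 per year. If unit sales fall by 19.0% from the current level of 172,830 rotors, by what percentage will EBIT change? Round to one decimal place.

-37.0%

Total contribution margin = 172,830 × €5.26 = €909,085.80.
EBIT = €909,085.80 − €442,000 = €467,085.80.
DOL = contribution ÷ EBIT = €909,085.80 ÷ €467,085.80 = 1.9463.
%ΔEBIT = DOL × %ΔSales = 1.9463 × -19.0% = -37.0%.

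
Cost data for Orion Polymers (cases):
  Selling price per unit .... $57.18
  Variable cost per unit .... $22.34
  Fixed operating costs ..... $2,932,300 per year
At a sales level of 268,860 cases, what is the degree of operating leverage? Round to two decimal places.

Contribution at this volume is 268,860 × $34.84 = $9,367,082.40.
Subtracting fixed costs: EBIT = $9,367,082.40 − $2,932,300 = $6,434,782.40.
DOL = contribution ÷ EBIT = $9,367,082.40 ÷ $6,434,782.40 = 1.4557.

1.46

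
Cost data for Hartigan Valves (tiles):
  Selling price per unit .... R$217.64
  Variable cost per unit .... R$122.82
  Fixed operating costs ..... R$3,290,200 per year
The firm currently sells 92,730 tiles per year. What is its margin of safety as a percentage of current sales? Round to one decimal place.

Each unit contributes R$217.64 − R$122.82 = R$94.82. Break-even units = R$3,290,200 ÷ R$94.82 = 34,699.43; break-even revenue = 34,699.43 × R$217.64 = R$7,551,984.05.
Current sales = 92,730 × R$217.64 = R$20,181,757.20.
Margin of safety = (R$20,181,757.20 − R$7,551,984.05) ÷ R$20,181,757.20 = 62.6%.

62.6%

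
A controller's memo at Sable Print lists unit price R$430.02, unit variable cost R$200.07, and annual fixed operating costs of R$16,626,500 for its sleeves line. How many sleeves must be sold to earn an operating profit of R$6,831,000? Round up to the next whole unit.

102,012 sleeves

Each unit contributes R$430.02 − R$200.07 = R$229.95.
Need Q such that Q × R$229.95 − R$16,626,500 = R$6,831,000, i.e. Q = R$23,457,500 / R$229.95 = 102,011.31 → 102,012.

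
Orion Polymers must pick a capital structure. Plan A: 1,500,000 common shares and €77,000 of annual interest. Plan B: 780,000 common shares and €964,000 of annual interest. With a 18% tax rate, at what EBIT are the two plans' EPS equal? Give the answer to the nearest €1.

Set EPS_A = EPS_B: (EBIT − €77,000)(1 − 0.18) ÷ 1,500,000 = (EBIT − €964,000)(1 − 0.18) ÷ 780,000.
Cancelling (1 − t) and cross-multiplying: 780,000·(EBIT − 77,000) = 1,500,000·(EBIT − 964,000).
Solving, EBIT = (964,000·1,500,000 − 77,000·780,000) / (1,500,000 − 780,000) = 1,385,940,000,000 / 720,000 = 1,924,916.67.

€1,924,917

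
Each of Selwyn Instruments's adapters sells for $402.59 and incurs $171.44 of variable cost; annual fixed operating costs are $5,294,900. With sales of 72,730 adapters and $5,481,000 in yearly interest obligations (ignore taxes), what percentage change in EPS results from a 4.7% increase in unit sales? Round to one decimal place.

Contribution at this volume is 72,730 × $231.15 = $16,811,539.50.
Operating income = contribution − fixed costs = $16,811,539.50 − $5,294,900 = $11,516,639.50.
After interest of $5,481,000.00, pre-tax earnings = $6,035,639.50.
DCL = total CM / (EBIT − I) = $16,811,539.50 / $6,035,639.50 = 2.7854.
%ΔEPS = DCL × %ΔSales = 2.7854 × +4.7% = +13.1%.

+13.1%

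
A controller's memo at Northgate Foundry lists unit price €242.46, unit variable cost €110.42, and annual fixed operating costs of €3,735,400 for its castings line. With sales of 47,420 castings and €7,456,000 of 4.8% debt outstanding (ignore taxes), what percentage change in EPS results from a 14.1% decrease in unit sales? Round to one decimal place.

At 47,420 units, contribution = 47,420 × €132.04 = €6,261,336.80.
EBIT = €6,261,336.80 − €3,735,400 = €2,525,936.80.
Interest = €357,888.00, so EBIT − I = €2,168,048.80.
Degree of combined leverage = contribution ÷ (EBIT − I) = €6,261,336.80 ÷ €2,168,048.80 = 2.8880.
%ΔEPS = DCL × %ΔSales = 2.8880 × -14.1% = -40.7%.

-40.7%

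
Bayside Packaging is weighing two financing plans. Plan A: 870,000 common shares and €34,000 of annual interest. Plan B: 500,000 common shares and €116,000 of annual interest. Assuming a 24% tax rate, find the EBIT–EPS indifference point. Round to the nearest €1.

Set EPS_A = EPS_B: (EBIT − €34,000)(1 − 0.24) ÷ 870,000 = (EBIT − €116,000)(1 − 0.24) ÷ 500,000.
The (1 − t) factor cancels: (EBIT − 34,000) × 500,000 = (EBIT − 116,000) × 870,000.
EBIT × (870,000 − 500,000) = 116,000 × 870,000 − 34,000 × 500,000 = 83,920,000,000, so EBIT = 83,920,000,000 ÷ 370,000 = 226,810.81.

€226,811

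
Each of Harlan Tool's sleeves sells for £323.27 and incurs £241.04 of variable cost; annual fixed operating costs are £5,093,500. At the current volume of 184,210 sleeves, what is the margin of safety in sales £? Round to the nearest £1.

Each unit contributes £323.27 − £241.04 = £82.23. Break-even units = £5,093,500 ÷ £82.23 = 61,942.11; break-even revenue = 61,942.11 × £323.27 = £20,024,027.06.
Current sales = 184,210 × £323.27 = £59,549,566.70.
Margin of safety = £59,549,566.70 − £20,024,027.06 = £39,525,540.

£39,525,540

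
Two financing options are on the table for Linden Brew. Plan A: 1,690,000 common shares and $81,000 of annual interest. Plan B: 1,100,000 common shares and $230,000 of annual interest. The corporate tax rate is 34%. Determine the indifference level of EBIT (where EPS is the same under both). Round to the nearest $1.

At indifference, (EBIT − 81,000)(1 − t)/1,690,000 = (EBIT − 230,000)(1 − t)/1,100,000.
The (1 − t) factor cancels: (EBIT − 81,000) × 1,100,000 = (EBIT − 230,000) × 1,690,000.
Solving, EBIT = (230,000·1,690,000 − 81,000·1,100,000) / (1,690,000 − 1,100,000) = 299,600,000,000 / 590,000 = 507,796.61.

$507,797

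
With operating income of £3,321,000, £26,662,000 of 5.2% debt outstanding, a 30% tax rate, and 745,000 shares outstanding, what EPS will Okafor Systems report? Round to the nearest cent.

Interest = £1,386,424.00, so EBT = £3,321,000 − £1,386,424.00 = £1,934,576.00.
Net income = £1,934,576.00 × (1 − 0.30) = £1,354,203.20.
EPS = £1,354,203.20 ÷ 745,000 = £1.82.

£1.82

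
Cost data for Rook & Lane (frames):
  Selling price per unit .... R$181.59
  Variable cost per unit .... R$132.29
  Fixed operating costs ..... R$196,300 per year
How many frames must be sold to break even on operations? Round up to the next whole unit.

Contribution margin per unit = R$181.59 − R$132.29 = R$49.30.
Break-even volume = fixed costs ÷ CM per unit = R$196,300 ÷ R$49.30 = 3,981.74, so 3,982 frames.

3,982 frames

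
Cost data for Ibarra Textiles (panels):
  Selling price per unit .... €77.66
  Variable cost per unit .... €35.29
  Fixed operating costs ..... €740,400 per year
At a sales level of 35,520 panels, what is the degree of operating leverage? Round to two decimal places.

1.97

Contribution at this volume is 35,520 × €42.37 = €1,504,982.40.
Operating income = contribution − fixed costs = €1,504,982.40 − €740,400 = €764,582.40.
DOL = contribution ÷ EBIT = €1,504,982.40 ÷ €764,582.40 = 1.9684.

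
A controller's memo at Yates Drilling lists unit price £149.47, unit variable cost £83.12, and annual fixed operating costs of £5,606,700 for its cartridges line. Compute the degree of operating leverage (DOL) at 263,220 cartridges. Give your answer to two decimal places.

Total contribution margin = 263,220 × £66.35 = £17,464,647.00.
EBIT = £17,464,647.00 − £5,606,700 = £11,857,947.00.
So DOL = total CM / EBIT = £17,464,647.00 / £11,857,947.00 = 1.4728.

1.47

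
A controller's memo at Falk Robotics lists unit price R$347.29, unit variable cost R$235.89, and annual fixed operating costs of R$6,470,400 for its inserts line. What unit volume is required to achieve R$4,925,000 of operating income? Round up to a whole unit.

Each unit contributes R$347.29 − R$235.89 = R$111.40.
Need Q such that Q × R$111.40 − R$6,470,400 = R$4,925,000, i.e. Q = R$11,395,400 / R$111.40 = 102,292.64 → 102,293.

102,293 inserts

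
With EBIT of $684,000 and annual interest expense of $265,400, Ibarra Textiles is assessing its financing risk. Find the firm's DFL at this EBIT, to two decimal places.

1.63

Interest = $265,400.00.
Degree of financial leverage = EBIT / (EBIT − interest) = $684,000 / $418,600.00 = 1.6340.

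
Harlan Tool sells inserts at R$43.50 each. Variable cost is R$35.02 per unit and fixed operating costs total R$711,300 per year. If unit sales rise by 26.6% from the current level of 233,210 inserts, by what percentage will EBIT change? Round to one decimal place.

+41.5%

At 233,210 units, contribution = 233,210 × R$8.48 = R$1,977,620.80.
EBIT = R$1,977,620.80 − R$711,300 = R$1,266,320.80.
So DOL = total CM / EBIT = R$1,977,620.80 / R$1,266,320.80 = 1.5617.
So EBIT moves 1.5617 × (+26.6%) = +41.5%.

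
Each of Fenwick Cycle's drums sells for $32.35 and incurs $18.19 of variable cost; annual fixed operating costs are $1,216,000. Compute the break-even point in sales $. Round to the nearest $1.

$2,778,079

CM per unit = $32.35 − $18.19 = $14.16; CM ratio = $14.16 / $32.35 = 0.4377.
Break-even revenue = fixed costs × price ÷ CM = $1,216,000 × $32.35 ÷ $14.16 = $2,778,079.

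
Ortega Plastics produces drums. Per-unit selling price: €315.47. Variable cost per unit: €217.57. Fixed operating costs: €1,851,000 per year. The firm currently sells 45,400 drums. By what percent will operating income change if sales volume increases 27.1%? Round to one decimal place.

Total contribution margin = 45,400 × €97.90 = €4,444,660.00.
EBIT = €4,444,660.00 − €1,851,000 = €2,593,660.00.
DOL = contribution ÷ EBIT = €4,444,660.00 ÷ €2,593,660.00 = 1.7137.
%ΔEBIT = DOL × %ΔSales = 1.7137 × +27.1% = +46.4%.

+46.4%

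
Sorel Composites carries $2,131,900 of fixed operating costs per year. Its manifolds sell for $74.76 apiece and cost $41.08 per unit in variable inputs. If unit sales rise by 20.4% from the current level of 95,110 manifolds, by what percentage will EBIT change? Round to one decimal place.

+61.0%

At 95,110 units, contribution = 95,110 × $33.68 = $3,203,304.80.
EBIT = $3,203,304.80 − $2,131,900 = $1,071,404.80.
DOL = contribution ÷ EBIT = $3,203,304.80 ÷ $1,071,404.80 = 2.9898.
%ΔEBIT = DOL × %ΔSales = 2.9898 × +20.4% = +61.0%.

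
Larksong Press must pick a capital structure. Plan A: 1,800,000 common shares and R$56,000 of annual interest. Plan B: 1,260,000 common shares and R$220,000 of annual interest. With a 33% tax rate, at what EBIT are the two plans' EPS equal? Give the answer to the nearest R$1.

R$602,667

Set EPS_A = EPS_B: (EBIT − R$56,000)(1 − 0.33) ÷ 1,800,000 = (EBIT − R$220,000)(1 − 0.33) ÷ 1,260,000.
Cancelling (1 − t) and cross-multiplying: 1,260,000·(EBIT − 56,000) = 1,800,000·(EBIT − 220,000).
Solving, EBIT = (220,000·1,800,000 − 56,000·1,260,000) / (1,800,000 − 1,260,000) = 325,440,000,000 / 540,000 = 602,666.67.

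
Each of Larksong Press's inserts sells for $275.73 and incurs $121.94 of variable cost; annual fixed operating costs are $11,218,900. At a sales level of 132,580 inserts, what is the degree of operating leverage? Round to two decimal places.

2.22

At 132,580 units, contribution = 132,580 × $153.79 = $20,389,478.20.
EBIT = $20,389,478.20 − $11,218,900 = $9,170,578.20.
DOL = contribution ÷ EBIT = $20,389,478.20 ÷ $9,170,578.20 = 2.2234.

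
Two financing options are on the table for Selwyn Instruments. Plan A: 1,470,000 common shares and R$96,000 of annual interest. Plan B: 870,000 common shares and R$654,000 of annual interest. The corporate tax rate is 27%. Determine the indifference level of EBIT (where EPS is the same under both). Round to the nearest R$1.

R$1,463,100

At indifference, (EBIT − 96,000)(1 − t)/1,470,000 = (EBIT − 654,000)(1 − t)/870,000.
The (1 − t) factor cancels: (EBIT − 96,000) × 870,000 = (EBIT − 654,000) × 1,470,000.
EBIT × (1,470,000 − 870,000) = 654,000 × 1,470,000 − 96,000 × 870,000 = 877,860,000,000, so EBIT = 877,860,000,000 ÷ 600,000 = 1,463,100.00.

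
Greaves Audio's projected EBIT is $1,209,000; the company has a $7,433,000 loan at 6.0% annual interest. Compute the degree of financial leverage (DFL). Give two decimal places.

1.58

Interest = $445,980.00.
DFL = EBIT ÷ (EBIT − I) = $1,209,000 ÷ ($1,209,000 − $445,980.00) = $1,209,000 ÷ $763,020.00 = 1.5845.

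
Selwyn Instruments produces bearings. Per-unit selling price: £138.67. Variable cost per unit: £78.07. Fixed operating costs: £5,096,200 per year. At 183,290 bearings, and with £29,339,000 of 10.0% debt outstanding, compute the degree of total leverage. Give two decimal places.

Contribution at this volume is 183,290 × £60.60 = £11,107,374.00.
Subtracting fixed costs: EBIT = £11,107,374.00 − £5,096,200 = £6,011,174.00. Interest = £2,933,900.00.
DOL = £11,107,374.00 ÷ £6,011,174.00 = 1.8478; DFL = £6,011,174.00 ÷ £3,077,274.00 = 1.9534.
DCL = DOL × DFL = 1.8478 × 1.9534 = 3.6095.

3.61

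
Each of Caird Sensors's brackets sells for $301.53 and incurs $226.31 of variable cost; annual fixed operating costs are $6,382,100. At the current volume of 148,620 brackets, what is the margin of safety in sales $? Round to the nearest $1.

Contribution margin per unit = $301.53 − $226.31 = $75.22. Break-even units = $6,382,100 ÷ $75.22 = 84,845.79; break-even revenue = 84,845.79 × $301.53 = $25,583,549.76.
Current sales = 148,620 × $301.53 = $44,813,388.60.
Margin of safety = $44,813,388.60 − $25,583,549.76 = $19,229,839.

$19,229,839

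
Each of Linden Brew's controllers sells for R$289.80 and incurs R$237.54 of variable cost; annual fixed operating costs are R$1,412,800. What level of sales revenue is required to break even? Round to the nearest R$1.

Contribution margin per unit = R$289.80 − R$237.54 = R$52.26, a CM ratio of R$52.26 ÷ R$289.80 = 0.1803.
Break-even sales = FC ÷ CM ratio = R$1,412,800 × R$289.80 / R$52.26 = R$7,834,471.

R$7,834,471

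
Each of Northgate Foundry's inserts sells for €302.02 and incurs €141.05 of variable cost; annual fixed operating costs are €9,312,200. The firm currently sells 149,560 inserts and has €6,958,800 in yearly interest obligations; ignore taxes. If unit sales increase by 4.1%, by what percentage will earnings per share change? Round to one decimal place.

+12.6%

Total contribution margin = 149,560 × €160.97 = €24,074,673.20.
Operating income = contribution − fixed costs = €24,074,673.20 − €9,312,200 = €14,762,473.20.
After interest of €6,958,800.00, pre-tax earnings = €7,803,673.20.
Degree of combined leverage = contribution ÷ (EBIT − I) = €24,074,673.20 ÷ €7,803,673.20 = 3.0850.
%ΔEPS = DCL × %ΔSales = 3.0850 × +4.1% = +12.6%.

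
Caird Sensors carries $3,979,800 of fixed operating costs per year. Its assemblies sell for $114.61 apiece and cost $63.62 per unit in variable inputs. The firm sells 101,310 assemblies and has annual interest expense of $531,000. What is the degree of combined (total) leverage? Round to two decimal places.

7.89

Contribution at this volume is 101,310 × $50.99 = $5,165,796.90.
Subtracting fixed costs: EBIT = $5,165,796.90 − $3,979,800 = $1,185,996.90. Interest = $531,000.00.
DOL = $5,165,796.90 ÷ $1,185,996.90 = 4.3557; DFL = $1,185,996.90 ÷ $654,996.90 = 1.8107.
Combined leverage = 4.3557 × 1.8107 = 7.8869.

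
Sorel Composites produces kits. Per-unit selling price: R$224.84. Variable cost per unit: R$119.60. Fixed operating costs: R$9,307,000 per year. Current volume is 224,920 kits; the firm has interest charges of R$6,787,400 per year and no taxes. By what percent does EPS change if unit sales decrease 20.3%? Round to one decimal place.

At 224,920 units, contribution = 224,920 × R$105.24 = R$23,670,580.80.
Operating income = contribution − fixed costs = R$23,670,580.80 − R$9,307,000 = R$14,363,580.80.
Interest = R$6,787,400.00, so EBIT − I = R$7,576,180.80.
DCL = total CM / (EBIT − I) = R$23,670,580.80 / R$7,576,180.80 = 3.1243.
EPS therefore changes by 3.1243 × (-20.3%) = -63.4%.

-63.4%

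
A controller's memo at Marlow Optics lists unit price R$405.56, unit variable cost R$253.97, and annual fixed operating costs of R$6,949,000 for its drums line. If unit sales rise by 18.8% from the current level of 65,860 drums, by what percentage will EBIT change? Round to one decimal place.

Contribution at this volume is 65,860 × R$151.59 = R$9,983,717.40.
EBIT = R$9,983,717.40 − R$6,949,000 = R$3,034,717.40.
So DOL = total CM / EBIT = R$9,983,717.40 / R$3,034,717.40 = 3.2898.
%ΔEBIT = DOL × %ΔSales = 3.2898 × +18.8% = +61.8%.

+61.8%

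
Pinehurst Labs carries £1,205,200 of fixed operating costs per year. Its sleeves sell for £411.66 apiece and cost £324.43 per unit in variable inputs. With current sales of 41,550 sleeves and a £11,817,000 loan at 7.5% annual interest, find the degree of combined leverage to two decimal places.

Contribution at this volume is 41,550 × £87.23 = £3,624,406.50.
Operating income = contribution − fixed costs = £3,624,406.50 − £1,205,200 = £2,419,206.50. Interest = £886,275.00, so EBIT − I = £1,532,931.50.
DCL = contribution ÷ (EBIT − I) = £3,624,406.50 ÷ £1,532,931.50 = 2.3644.

2.36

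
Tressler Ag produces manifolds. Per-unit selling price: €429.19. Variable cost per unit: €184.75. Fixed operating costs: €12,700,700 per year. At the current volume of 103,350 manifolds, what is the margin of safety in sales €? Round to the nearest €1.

Each unit contributes €429.19 − €184.75 = €244.44. Break-even units = €12,700,700 ÷ €244.44 = 51,958.35; break-even revenue = 51,958.35 × €429.19 = €22,300,005.86.
Actual sales revenue = 103,350 × €429.19 = €44,356,786.50.
Margin of safety = €44,356,786.50 − €22,300,005.86 = €22,056,781.

€22,056,781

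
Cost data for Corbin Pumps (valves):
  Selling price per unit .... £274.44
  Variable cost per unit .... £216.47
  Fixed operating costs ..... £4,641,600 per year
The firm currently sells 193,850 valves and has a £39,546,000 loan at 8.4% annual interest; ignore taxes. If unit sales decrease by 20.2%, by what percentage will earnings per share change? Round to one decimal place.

At 193,850 units, contribution = 193,850 × £57.97 = £11,237,484.50.
Subtracting fixed costs: EBIT = £11,237,484.50 − £4,641,600 = £6,595,884.50.
After interest of £3,321,864.00, pre-tax earnings = £3,274,020.50.
DCL = total CM / (EBIT − I) = £11,237,484.50 / £3,274,020.50 = 3.4323.
%ΔEPS = DCL × %ΔSales = 3.4323 × -20.2% = -69.3%.

-69.3%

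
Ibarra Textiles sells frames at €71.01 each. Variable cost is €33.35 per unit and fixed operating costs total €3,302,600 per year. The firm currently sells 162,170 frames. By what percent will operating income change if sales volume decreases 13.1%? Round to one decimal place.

-28.5%

Total contribution margin = 162,170 × €37.66 = €6,107,322.20.
Operating income = contribution − fixed costs = €6,107,322.20 − €3,302,600 = €2,804,722.20.
Degree of operating leverage = €6,107,322.20 / €2,804,722.20 = 2.1775.
So EBIT moves 2.1775 × (-13.1%) = -28.5%.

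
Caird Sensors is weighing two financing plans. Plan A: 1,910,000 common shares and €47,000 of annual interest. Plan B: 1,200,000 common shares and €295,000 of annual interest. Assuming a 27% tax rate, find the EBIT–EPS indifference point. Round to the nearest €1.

€714,155

Set EPS_A = EPS_B: (EBIT − €47,000)(1 − 0.27) ÷ 1,910,000 = (EBIT − €295,000)(1 − 0.27) ÷ 1,200,000.
Cancelling (1 − t) and cross-multiplying: 1,200,000·(EBIT − 47,000) = 1,910,000·(EBIT − 295,000).
EBIT × (1,910,000 − 1,200,000) = 295,000 × 1,910,000 − 47,000 × 1,200,000 = 507,050,000,000, so EBIT = 507,050,000,000 ÷ 710,000 = 714,154.93.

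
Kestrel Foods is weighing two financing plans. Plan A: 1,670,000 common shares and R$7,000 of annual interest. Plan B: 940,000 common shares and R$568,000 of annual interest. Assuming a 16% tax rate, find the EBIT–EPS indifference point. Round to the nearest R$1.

R$1,290,384

Set EPS_A = EPS_B: (EBIT − R$7,000)(1 − 0.16) ÷ 1,670,000 = (EBIT − R$568,000)(1 − 0.16) ÷ 940,000.
The (1 − t) factor cancels: (EBIT − 7,000) × 940,000 = (EBIT − 568,000) × 1,670,000.
Solving, EBIT = (568,000·1,670,000 − 7,000·940,000) / (1,670,000 − 940,000) = 941,980,000,000 / 730,000 = 1,290,383.56.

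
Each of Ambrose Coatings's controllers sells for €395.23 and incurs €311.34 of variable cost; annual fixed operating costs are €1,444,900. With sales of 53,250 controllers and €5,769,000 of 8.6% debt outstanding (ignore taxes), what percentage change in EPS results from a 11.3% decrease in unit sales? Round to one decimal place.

-20.0%

Contribution at this volume is 53,250 × €83.89 = €4,467,142.50.
Subtracting fixed costs: EBIT = €4,467,142.50 − €1,444,900 = €3,022,242.50.
After interest of €496,134.00, pre-tax earnings = €2,526,108.50.
DCL = total CM / (EBIT − I) = €4,467,142.50 / €2,526,108.50 = 1.7684.
%ΔEPS = DCL × %ΔSales = 1.7684 × -11.3% = -20.0%.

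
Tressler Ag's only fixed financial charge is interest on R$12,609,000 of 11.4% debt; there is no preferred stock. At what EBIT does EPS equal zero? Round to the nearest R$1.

R$1,437,426

Annual interest = 11.4% × R$12,609,000 = R$1,437,426.00.
Without preferred stock the financial break-even is simply EBIT = interest = R$1,437,426.00.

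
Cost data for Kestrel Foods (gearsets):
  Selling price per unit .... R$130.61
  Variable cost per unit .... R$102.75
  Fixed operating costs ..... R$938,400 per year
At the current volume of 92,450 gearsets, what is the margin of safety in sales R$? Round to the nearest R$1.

Each unit contributes R$130.61 − R$102.75 = R$27.86. Break-even units = R$938,400 ÷ R$27.86 = 33,682.70; break-even revenue = 33,682.70 × R$130.61 = R$4,399,297.34.
Actual sales revenue = 92,450 × R$130.61 = R$12,074,894.50.
Margin of safety = R$12,074,894.50 − R$4,399,297.34 = R$7,675,597.

R$7,675,597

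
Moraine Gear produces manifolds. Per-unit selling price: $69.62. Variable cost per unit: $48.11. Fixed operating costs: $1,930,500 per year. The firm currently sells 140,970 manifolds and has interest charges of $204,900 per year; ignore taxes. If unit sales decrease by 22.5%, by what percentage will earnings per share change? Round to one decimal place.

-76.1%

Total contribution margin = 140,970 × $21.51 = $3,032,264.70.
Subtracting fixed costs: EBIT = $3,032,264.70 − $1,930,500 = $1,101,764.70.
After interest of $204,900.00, pre-tax earnings = $896,864.70.
DCL = total CM / (EBIT − I) = $3,032,264.70 / $896,864.70 = 3.3810.
%ΔEPS = DCL × %ΔSales = 3.3810 × -22.5% = -76.1%.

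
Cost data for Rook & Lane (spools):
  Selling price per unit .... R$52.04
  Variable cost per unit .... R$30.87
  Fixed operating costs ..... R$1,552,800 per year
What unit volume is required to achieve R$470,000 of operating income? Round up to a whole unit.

95,551 spools

Contribution margin per unit = R$52.04 − R$30.87 = R$21.17.
Units = (FC + target) / CM = (R$1,552,800 + R$470,000) / R$21.17 = 95,550.31, so 95,551 spools.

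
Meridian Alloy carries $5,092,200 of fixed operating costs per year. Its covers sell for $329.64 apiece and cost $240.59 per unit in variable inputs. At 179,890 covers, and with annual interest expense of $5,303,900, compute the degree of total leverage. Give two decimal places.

Contribution at this volume is 179,890 × $89.05 = $16,019,204.50.
Operating income = contribution − fixed costs = $16,019,204.50 − $5,092,200 = $10,927,004.50. Interest = $5,303,900.00.
DOL = $16,019,204.50 ÷ $10,927,004.50 = 1.4660; DFL = $10,927,004.50 ÷ $5,623,104.50 = 1.9432.
DCL = DOL × DFL = 1.4660 × 1.9432 = 2.8487.

2.85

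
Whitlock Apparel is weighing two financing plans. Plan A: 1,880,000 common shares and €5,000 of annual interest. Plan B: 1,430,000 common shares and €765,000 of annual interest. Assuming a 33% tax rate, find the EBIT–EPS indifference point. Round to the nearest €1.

At indifference, (EBIT − 5,000)(1 − t)/1,880,000 = (EBIT − 765,000)(1 − t)/1,430,000.
The (1 − t) factor cancels: (EBIT − 5,000) × 1,430,000 = (EBIT − 765,000) × 1,880,000.
EBIT × (1,880,000 − 1,430,000) = 765,000 × 1,880,000 − 5,000 × 1,430,000 = 1,431,050,000,000, so EBIT = 1,431,050,000,000 ÷ 450,000 = 3,180,111.11.

€3,180,111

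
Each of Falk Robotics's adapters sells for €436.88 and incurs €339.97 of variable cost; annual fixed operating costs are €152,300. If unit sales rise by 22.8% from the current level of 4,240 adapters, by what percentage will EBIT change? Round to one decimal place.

+36.2%

At 4,240 units, contribution = 4,240 × €96.91 = €410,898.40.
Subtracting fixed costs: EBIT = €410,898.40 − €152,300 = €258,598.40.
So DOL = total CM / EBIT = €410,898.40 / €258,598.40 = 1.5889.
%ΔEBIT = DOL × %ΔSales = 1.5889 × +22.8% = +36.2%.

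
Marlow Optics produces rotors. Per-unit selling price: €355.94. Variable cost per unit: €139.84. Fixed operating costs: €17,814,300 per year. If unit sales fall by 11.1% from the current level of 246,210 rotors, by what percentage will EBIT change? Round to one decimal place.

Total contribution margin = 246,210 × €216.10 = €53,205,981.00.
EBIT = €53,205,981.00 − €17,814,300 = €35,391,681.00.
Degree of operating leverage = €53,205,981.00 / €35,391,681.00 = 1.5033.
%ΔEBIT = DOL × %ΔSales = 1.5033 × -11.1% = -16.7%.

-16.7%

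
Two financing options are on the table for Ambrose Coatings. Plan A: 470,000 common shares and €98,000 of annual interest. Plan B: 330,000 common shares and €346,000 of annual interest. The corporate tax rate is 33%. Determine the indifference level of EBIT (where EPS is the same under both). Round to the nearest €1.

€930,571

Set EPS_A = EPS_B: (EBIT − €98,000)(1 − 0.33) ÷ 470,000 = (EBIT − €346,000)(1 − 0.33) ÷ 330,000.
The (1 − t) factor cancels: (EBIT − 98,000) × 330,000 = (EBIT − 346,000) × 470,000.
EBIT × (470,000 − 330,000) = 346,000 × 470,000 − 98,000 × 330,000 = 130,280,000,000, so EBIT = 130,280,000,000 ÷ 140,000 = 930,571.43.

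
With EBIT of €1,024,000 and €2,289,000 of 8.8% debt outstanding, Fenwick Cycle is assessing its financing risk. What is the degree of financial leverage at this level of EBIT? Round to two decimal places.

1.24

Interest = €201,432.00.
DFL = EBIT ÷ (EBIT − I) = €1,024,000 ÷ (€1,024,000 − €201,432.00) = €1,024,000 ÷ €822,568.00 = 1.2449.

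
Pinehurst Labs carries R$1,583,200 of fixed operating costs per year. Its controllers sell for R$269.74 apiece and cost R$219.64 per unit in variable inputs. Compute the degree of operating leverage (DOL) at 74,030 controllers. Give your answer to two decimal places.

Contribution at this volume is 74,030 × R$50.10 = R$3,708,903.00.
Operating income = contribution − fixed costs = R$3,708,903.00 − R$1,583,200 = R$2,125,703.00.
Degree of operating leverage = R$3,708,903.00 / R$2,125,703.00 = 1.7448.

1.74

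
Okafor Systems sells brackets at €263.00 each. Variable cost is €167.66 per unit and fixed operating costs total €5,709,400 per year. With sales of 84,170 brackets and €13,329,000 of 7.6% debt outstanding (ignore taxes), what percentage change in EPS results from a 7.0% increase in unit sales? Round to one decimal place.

Contribution at this volume is 84,170 × €95.34 = €8,024,767.80.
Subtracting fixed costs: EBIT = €8,024,767.80 − €5,709,400 = €2,315,367.80.
Interest = €1,013,004.00, so EBIT − I = €1,302,363.80.
DCL = total CM / (EBIT − I) = €8,024,767.80 / €1,302,363.80 = 6.1617.
EPS therefore changes by 6.1617 × (+7.0%) = +43.1%.

+43.1%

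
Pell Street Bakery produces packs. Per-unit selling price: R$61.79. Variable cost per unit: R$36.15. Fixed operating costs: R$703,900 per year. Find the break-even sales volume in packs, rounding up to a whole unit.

Each unit contributes R$61.79 − R$36.15 = R$25.64.
Break-even volume = fixed costs ÷ CM per unit = R$703,900 ÷ R$25.64 = 27,453.20, so 27,454 packs.

27,454 packs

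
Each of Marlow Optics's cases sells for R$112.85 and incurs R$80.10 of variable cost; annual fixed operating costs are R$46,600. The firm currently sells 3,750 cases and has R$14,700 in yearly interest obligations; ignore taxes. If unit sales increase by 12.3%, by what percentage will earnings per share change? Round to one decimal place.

+24.6%

Total contribution margin = 3,750 × R$32.75 = R$122,812.50.
Subtracting fixed costs: EBIT = R$122,812.50 − R$46,600 = R$76,212.50.
After interest of R$14,700.00, pre-tax earnings = R$61,512.50.
Degree of combined leverage = contribution ÷ (EBIT − I) = R$122,812.50 ÷ R$61,512.50 = 1.9965.
EPS therefore changes by 1.9965 × (+12.3%) = +24.6%.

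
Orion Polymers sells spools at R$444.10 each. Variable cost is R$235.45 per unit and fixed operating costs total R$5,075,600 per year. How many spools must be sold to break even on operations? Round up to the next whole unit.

Each unit contributes R$444.10 − R$235.45 = R$208.65.
Break-even volume = fixed costs ÷ CM per unit = R$5,075,600 ÷ R$208.65 = 24,325.90, so 24,326 spools.

24,326 spools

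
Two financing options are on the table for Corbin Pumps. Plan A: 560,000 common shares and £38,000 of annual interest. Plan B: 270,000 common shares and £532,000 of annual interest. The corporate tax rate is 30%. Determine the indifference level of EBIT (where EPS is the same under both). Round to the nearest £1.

£991,931

At indifference, (EBIT − 38,000)(1 − t)/560,000 = (EBIT − 532,000)(1 − t)/270,000.
Cancelling (1 − t) and cross-multiplying: 270,000·(EBIT − 38,000) = 560,000·(EBIT − 532,000).
EBIT × (560,000 − 270,000) = 532,000 × 560,000 − 38,000 × 270,000 = 287,660,000,000, so EBIT = 287,660,000,000 ÷ 290,000 = 991,931.03.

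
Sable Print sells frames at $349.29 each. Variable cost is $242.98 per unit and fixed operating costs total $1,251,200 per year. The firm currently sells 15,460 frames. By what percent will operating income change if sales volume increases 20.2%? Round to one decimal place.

+84.6%

Contribution at this volume is 15,460 × $106.31 = $1,643,552.60.
Operating income = contribution − fixed costs = $1,643,552.60 − $1,251,200 = $392,352.60.
DOL = contribution ÷ EBIT = $1,643,552.60 ÷ $392,352.60 = 4.1890.
So EBIT moves 4.1890 × (+20.2%) = +84.6%.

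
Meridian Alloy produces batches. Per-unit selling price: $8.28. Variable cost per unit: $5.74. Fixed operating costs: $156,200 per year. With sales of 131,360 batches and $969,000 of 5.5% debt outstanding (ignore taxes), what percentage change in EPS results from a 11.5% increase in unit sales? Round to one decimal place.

+30.9%

Contribution at this volume is 131,360 × $2.54 = $333,654.40.
Subtracting fixed costs: EBIT = $333,654.40 − $156,200 = $177,454.40.
After interest of $53,295.00, pre-tax earnings = $124,159.40.
DCL = total CM / (EBIT − I) = $333,654.40 / $124,159.40 = 2.6873.
EPS therefore changes by 2.6873 × (+11.5%) = +30.9%.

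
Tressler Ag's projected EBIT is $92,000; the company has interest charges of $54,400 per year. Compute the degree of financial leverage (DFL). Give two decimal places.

2.45

Interest = $54,400.00.
Degree of financial leverage = EBIT / (EBIT − interest) = $92,000 / $37,600.00 = 2.4468.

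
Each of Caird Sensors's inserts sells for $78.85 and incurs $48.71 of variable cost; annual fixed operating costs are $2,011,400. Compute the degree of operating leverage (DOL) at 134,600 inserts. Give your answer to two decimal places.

1.98

Total contribution margin = 134,600 × $30.14 = $4,056,844.00.
EBIT = $4,056,844.00 − $2,011,400 = $2,045,444.00.
Degree of operating leverage = $4,056,844.00 / $2,045,444.00 = 1.9834.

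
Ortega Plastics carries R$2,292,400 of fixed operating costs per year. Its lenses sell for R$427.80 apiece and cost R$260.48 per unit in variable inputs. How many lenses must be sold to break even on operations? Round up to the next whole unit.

Unit CM = price − variable cost = R$427.80 − R$260.48 = R$167.32.
Units to break even: R$2,292,400 ÷ R$167.32 = 13,700.69, rounded up to 13,701.

13,701 lenses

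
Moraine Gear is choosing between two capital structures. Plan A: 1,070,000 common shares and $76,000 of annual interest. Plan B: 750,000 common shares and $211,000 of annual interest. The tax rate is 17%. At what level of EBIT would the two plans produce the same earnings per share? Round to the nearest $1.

At indifference, (EBIT − 76,000)(1 − t)/1,070,000 = (EBIT − 211,000)(1 − t)/750,000.
The (1 − t) factor cancels: (EBIT − 76,000) × 750,000 = (EBIT − 211,000) × 1,070,000.
Solving, EBIT = (211,000·1,070,000 − 76,000·750,000) / (1,070,000 − 750,000) = 168,770,000,000 / 320,000 = 527,406.25.

$527,406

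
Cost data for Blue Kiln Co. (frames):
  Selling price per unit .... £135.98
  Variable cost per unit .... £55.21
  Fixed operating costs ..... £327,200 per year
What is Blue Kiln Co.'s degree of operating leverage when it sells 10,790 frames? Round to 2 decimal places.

1.60

Contribution at this volume is 10,790 × £80.77 = £871,508.30.
Subtracting fixed costs: EBIT = £871,508.30 − £327,200 = £544,308.30.
Degree of operating leverage = £871,508.30 / £544,308.30 = 1.6011.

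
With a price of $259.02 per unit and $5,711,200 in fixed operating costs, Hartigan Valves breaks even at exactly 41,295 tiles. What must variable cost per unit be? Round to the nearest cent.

At break-even, FC = Q × (P − VC), so P − VC = $5,711,200 ÷ 41,295 = $138.3025.
Variable cost per unit = $259.02 − $138.3025 = $120.72.

$120.72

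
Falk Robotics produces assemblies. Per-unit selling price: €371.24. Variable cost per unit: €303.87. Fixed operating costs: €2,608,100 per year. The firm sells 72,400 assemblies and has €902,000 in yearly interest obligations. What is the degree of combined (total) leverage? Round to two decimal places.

At 72,400 units, contribution = 72,400 × €67.37 = €4,877,588.00.
Subtracting fixed costs: EBIT = €4,877,588.00 − €2,608,100 = €2,269,488.00. Interest = €902,000.00.
DOL = €4,877,588.00 ÷ €2,269,488.00 = 2.1492; DFL = €2,269,488.00 ÷ €1,367,488.00 = 1.6596.
DCL = DOL × DFL = 2.1492 × 1.6596 = 3.5668.

3.57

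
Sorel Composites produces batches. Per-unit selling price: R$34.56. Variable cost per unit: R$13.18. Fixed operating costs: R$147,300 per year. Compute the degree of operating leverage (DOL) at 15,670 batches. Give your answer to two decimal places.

Total contribution margin = 15,670 × R$21.38 = R$335,024.60.
Operating income = contribution − fixed costs = R$335,024.60 − R$147,300 = R$187,724.60.
Degree of operating leverage = R$335,024.60 / R$187,724.60 = 1.7847.

1.78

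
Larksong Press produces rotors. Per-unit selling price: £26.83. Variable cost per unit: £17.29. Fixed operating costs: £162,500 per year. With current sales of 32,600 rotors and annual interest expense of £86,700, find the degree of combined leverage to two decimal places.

5.03

Total contribution margin = 32,600 × £9.54 = £311,004.00.
EBIT = £311,004.00 − £162,500 = £148,504.00. Interest = £86,700.00, so EBIT − I = £61,804.00.
Degree of total leverage = total CM / (EBIT − interest) = £311,004.00 / £61,804.00 = 5.0321.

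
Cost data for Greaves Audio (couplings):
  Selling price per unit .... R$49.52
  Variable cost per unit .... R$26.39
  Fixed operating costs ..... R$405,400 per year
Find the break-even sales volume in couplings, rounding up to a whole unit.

17,528 couplings

Contribution margin per unit = R$49.52 − R$26.39 = R$23.13.
Units to break even: R$405,400 ÷ R$23.13 = 17,527.02, rounded up to 17,528.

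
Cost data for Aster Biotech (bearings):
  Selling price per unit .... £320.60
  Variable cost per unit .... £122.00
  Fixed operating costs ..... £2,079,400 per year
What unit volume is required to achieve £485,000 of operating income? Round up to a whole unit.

Each unit contributes £320.60 − £122.00 = £198.60.
Need Q such that Q × £198.60 − £2,079,400 = £485,000, i.e. Q = £2,564,400 / £198.60 = 12,912.39 → 12,913.

12,913 bearings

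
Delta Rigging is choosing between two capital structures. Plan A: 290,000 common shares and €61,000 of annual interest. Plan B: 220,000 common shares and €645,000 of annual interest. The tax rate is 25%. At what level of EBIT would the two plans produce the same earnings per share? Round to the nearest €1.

Set EPS_A = EPS_B: (EBIT − €61,000)(1 − 0.25) ÷ 290,000 = (EBIT − €645,000)(1 − 0.25) ÷ 220,000.
The (1 − t) factor cancels: (EBIT − 61,000) × 220,000 = (EBIT − 645,000) × 290,000.
Solving, EBIT = (645,000·290,000 − 61,000·220,000) / (290,000 − 220,000) = 173,630,000,000 / 70,000 = 2,480,428.57.

€2,480,429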